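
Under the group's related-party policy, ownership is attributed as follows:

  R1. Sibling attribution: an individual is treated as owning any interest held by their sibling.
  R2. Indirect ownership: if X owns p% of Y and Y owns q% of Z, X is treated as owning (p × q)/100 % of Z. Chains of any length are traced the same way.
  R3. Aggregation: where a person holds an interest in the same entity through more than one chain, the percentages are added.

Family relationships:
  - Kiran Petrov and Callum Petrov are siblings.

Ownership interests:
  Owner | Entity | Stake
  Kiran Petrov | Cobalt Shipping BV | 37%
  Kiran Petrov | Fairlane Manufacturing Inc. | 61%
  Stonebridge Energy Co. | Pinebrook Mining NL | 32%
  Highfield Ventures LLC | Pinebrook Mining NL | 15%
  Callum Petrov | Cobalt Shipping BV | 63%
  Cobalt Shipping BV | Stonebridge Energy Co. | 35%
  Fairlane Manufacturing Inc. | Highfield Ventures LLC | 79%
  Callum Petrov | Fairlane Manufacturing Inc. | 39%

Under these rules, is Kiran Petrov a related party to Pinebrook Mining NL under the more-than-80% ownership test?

By sibling attribution (R1), Kiran Petrov is treated as also owning Callum Petrov's interest in Cobalt Shipping BV, giving 37% + 63% = 100%.
By sibling attribution (R1), Kiran Petrov is treated as also owning Callum Petrov's interest in Fairlane Manufacturing Inc, giving 61% + 39% = 100%.
Chain via Cobalt Shipping BV → Stonebridge Energy Co. (R2): 100% × 35% × 32% = 11.2% of Pinebrook Mining NL.
Chain via Fairlane Manufacturing Inc. → Highfield Ventures LLC (R2): 100% × 79% × 15% = 11.85% of Pinebrook Mining NL.
Aggregating (R3): 11.2% + 11.85% = 23.05%.
23.05% does not exceed the 80% threshold, so Kiran is not a related party to Pinebrook Mining NL.

No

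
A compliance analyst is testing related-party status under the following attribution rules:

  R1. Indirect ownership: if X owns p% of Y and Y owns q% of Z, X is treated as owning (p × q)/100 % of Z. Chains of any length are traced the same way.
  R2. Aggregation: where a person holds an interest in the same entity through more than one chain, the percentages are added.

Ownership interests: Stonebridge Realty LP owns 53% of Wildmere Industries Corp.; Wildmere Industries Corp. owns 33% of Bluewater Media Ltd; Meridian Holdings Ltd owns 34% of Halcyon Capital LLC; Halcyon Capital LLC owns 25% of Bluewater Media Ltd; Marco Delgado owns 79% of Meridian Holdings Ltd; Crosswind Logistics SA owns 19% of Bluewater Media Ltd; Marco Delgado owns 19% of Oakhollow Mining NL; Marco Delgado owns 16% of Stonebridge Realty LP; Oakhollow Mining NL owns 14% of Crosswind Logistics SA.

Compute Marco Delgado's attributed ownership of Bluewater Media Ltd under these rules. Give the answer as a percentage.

10.0188%

Chain via Stonebridge Realty LP → Wildmere Industries Corp. (R1): 16% × 53% × 33% = 2.7984% of Bluewater Media Ltd.
Chain via Meridian Holdings Ltd → Halcyon Capital LLC (R1): 79% × 34% × 25% = 6.715% of Bluewater Media Ltd.
Chain via Oakhollow Mining NL → Crosswind Logistics SA (R1): 19% × 14% × 19% = 0.5054% of Bluewater Media Ltd.
Aggregating (R2): 2.7984% + 6.715% + 0.5054% = 10.0188%.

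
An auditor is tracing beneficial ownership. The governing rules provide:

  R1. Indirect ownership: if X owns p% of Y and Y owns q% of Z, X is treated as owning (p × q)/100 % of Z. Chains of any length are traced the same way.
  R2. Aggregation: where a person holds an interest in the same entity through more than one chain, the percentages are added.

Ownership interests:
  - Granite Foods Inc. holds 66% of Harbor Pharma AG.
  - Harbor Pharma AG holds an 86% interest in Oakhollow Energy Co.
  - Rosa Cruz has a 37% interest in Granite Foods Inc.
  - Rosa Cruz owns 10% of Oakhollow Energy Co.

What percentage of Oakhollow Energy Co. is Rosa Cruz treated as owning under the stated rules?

31.0012%

Chain via Granite Foods Inc. → Harbor Pharma AG (R1): 37% × 66% × 86% = 21.0012% of Oakhollow Energy Co.
Direct interest in Oakhollow Energy Co: 10%.
Aggregating (R2): 21.0012% + 10% = 31.0012%.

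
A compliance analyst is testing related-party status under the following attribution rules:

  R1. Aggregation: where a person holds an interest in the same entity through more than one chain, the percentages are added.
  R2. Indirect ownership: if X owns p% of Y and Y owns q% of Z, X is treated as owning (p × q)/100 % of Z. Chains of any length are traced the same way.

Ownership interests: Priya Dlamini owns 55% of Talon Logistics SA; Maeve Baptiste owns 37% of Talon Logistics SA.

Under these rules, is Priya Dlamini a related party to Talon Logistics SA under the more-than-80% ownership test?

Direct interest in Talon Logistics SA: 55%.
55% does not exceed the 80% threshold, so Priya is not a related party to Talon Logistics SA.

No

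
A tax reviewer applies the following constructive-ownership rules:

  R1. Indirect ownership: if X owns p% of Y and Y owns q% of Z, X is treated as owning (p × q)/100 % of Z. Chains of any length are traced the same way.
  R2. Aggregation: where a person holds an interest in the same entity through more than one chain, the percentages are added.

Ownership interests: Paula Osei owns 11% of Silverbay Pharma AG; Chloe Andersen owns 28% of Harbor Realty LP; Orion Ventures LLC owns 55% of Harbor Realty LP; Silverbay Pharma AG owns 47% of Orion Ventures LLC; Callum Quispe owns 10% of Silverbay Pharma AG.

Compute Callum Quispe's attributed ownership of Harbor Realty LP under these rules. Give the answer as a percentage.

2.585%

Chain via Silverbay Pharma AG → Orion Ventures LLC (R1): 10% × 47% × 55% = 2.585% of Harbor Realty LP.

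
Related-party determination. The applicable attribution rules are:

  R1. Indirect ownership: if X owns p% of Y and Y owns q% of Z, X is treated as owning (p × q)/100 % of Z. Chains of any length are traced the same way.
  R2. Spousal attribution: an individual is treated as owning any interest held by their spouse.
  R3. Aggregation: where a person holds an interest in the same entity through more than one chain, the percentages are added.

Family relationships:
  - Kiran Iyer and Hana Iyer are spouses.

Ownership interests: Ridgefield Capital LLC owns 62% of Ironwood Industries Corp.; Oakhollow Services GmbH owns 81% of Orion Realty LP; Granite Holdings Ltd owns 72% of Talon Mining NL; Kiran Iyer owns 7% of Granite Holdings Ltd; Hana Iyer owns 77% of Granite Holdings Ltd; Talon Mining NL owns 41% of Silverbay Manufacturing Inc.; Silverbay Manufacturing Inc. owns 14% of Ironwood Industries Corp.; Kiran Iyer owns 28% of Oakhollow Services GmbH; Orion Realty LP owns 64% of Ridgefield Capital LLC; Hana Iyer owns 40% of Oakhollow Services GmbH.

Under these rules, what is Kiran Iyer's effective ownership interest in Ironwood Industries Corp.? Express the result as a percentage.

25.327296%

By spousal attribution (R2), Kiran Iyer is treated as also owning Hana Iyer's interest in Oakhollow Services GmbH, giving 28% + 40% = 68%.
By spousal attribution (R2), Kiran Iyer is treated as also owning Hana Iyer's interest in Granite Holdings Ltd, giving 7% + 77% = 84%.
Chain via Oakhollow Services GmbH → Orion Realty LP → Ridgefield Capital LLC (R1): 68% × 81% × 64% × 62% = 21.855744% of Ironwood Industries Corp.
Chain via Granite Holdings Ltd → Talon Mining NL → Silverbay Manufacturing Inc. (R1): 84% × 72% × 41% × 14% = 3.471552% of Ironwood Industries Corp.
Aggregating (R3): 21.855744% + 3.471552% = 25.327296%.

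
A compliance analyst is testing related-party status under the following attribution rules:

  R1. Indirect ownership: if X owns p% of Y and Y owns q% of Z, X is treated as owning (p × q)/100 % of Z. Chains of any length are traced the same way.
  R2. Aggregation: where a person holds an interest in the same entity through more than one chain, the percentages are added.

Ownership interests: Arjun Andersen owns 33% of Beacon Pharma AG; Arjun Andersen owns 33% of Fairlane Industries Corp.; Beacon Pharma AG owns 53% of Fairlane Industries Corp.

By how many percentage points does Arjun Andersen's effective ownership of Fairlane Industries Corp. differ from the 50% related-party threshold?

Chain via Beacon Pharma AG (R1): 33% × 53% = 17.49% of Fairlane Industries Corp.
Direct interest in Fairlane Industries Corp: 33%.
Aggregating (R2): 17.49% + 33% = 50.49%.
50.49% exceeds the 50% threshold by 0.49 percentage points.

0.49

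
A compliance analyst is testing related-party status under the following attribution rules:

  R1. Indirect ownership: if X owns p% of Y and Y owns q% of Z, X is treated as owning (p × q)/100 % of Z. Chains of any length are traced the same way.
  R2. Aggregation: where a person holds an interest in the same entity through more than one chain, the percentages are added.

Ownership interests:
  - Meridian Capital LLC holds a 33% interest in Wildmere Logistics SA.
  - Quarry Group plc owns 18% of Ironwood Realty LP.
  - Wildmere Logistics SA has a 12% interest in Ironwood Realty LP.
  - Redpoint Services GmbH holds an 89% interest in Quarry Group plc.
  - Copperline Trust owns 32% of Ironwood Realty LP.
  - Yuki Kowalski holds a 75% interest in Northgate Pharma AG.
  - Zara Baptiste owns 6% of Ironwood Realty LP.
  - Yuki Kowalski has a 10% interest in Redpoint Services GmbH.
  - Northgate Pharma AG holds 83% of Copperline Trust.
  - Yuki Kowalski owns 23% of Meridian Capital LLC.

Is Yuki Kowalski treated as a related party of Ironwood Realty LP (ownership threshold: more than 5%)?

Chain via Meridian Capital LLC → Wildmere Logistics SA (R1): 23% × 33% × 12% = 0.9108% of Ironwood Realty LP.
Chain via Redpoint Services GmbH → Quarry Group plc (R1): 10% × 89% × 18% = 1.602% of Ironwood Realty LP.
Chain via Northgate Pharma AG → Copperline Trust (R1): 75% × 83% × 32% = 19.92% of Ironwood Realty LP.
Aggregating (R2): 0.9108% + 1.602% + 19.92% = 22.4328%.
22.4328% exceeds the 5% threshold, so Yuki is a related party to Ironwood Realty LP.

Yes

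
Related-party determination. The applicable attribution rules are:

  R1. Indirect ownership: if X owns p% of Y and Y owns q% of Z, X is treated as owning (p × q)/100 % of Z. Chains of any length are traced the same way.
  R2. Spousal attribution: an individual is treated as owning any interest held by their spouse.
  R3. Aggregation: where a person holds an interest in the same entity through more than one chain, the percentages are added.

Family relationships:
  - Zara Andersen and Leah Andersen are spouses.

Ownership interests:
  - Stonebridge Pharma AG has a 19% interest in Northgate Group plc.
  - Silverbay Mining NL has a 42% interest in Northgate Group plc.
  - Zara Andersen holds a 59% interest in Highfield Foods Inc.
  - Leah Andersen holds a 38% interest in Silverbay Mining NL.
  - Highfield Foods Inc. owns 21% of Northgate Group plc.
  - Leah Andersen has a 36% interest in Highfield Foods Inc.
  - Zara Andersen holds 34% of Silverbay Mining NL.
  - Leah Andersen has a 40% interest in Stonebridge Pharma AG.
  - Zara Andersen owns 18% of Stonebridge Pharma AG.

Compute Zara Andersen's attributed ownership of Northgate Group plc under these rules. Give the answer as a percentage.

By spousal attribution (R2), Zara Andersen is treated as also owning Leah Andersen's interest in Highfield Foods Inc, giving 59% + 36% = 95%.
By spousal attribution (R2), Zara Andersen is treated as also owning Leah Andersen's interest in Silverbay Mining NL, giving 34% + 38% = 72%.
By spousal attribution (R2), Zara Andersen is treated as also owning Leah Andersen's interest in Stonebridge Pharma AG, giving 18% + 40% = 58%.
Chain via Highfield Foods Inc. (R1): 95% × 21% = 19.95% of Northgate Group plc.
Chain via Silverbay Mining NL (R1): 72% × 42% = 30.24% of Northgate Group plc.
Chain via Stonebridge Pharma AG (R1): 58% × 19% = 11.02% of Northgate Group plc.
Aggregating (R3): 19.95% + 30.24% + 11.02% = 61.21%.

61.21%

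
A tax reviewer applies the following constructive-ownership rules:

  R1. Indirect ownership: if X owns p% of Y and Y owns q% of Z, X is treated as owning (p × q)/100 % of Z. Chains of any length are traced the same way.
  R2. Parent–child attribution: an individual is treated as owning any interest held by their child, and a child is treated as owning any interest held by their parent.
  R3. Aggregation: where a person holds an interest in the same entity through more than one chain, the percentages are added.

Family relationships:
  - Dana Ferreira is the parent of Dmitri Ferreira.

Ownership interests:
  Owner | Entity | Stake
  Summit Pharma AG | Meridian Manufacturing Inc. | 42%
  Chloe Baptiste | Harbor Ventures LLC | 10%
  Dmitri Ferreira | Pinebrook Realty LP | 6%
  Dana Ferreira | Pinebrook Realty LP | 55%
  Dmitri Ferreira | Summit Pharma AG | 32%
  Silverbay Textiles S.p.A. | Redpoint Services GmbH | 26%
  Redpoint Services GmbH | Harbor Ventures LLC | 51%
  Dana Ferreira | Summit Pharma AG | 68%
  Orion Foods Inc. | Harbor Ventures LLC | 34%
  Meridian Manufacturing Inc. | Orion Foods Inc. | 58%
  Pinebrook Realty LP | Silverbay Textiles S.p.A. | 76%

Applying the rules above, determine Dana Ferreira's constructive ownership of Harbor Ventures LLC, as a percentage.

14.429736%

By parent–child attribution (R2), Dana Ferreira is treated as also owning Dmitri Ferreira's interest in Summit Pharma AG, giving 68% + 32% = 100%.
By parent–child attribution (R2), Dana Ferreira is treated as also owning Dmitri Ferreira's interest in Pinebrook Realty LP, giving 55% + 6% = 61%.
Chain via Summit Pharma AG → Meridian Manufacturing Inc. → Orion Foods Inc. (R1): 100% × 42% × 58% × 34% = 8.2824% of Harbor Ventures LLC.
Chain via Pinebrook Realty LP → Silverbay Textiles S.p.A. → Redpoint Services GmbH (R1): 61% × 76% × 26% × 51% = 6.147336% of Harbor Ventures LLC.
Aggregating (R3): 8.2824% + 6.147336% = 14.429736%.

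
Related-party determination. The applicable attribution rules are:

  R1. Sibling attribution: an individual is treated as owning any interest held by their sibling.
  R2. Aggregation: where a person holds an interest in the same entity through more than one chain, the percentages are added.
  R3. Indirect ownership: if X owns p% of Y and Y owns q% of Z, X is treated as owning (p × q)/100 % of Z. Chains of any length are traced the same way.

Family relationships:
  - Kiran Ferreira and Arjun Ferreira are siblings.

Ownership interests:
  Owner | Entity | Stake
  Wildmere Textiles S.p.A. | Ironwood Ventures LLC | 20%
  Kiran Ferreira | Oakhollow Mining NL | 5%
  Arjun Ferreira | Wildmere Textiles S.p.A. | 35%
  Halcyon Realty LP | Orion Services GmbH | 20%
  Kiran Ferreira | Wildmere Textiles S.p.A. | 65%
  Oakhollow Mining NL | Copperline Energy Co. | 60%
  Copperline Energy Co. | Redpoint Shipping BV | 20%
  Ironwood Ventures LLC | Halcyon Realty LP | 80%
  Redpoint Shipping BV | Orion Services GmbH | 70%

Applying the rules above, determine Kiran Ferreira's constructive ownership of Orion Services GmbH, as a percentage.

By sibling attribution (R1), Kiran Ferreira is treated as also owning Arjun Ferreira's interest in Wildmere Textiles S.p.A, giving 65% + 35% = 100%.
Chain via Oakhollow Mining NL → Copperline Energy Co. → Redpoint Shipping BV (R3): 5% × 60% × 20% × 70% = 0.42% of Orion Services GmbH.
Chain via Wildmere Textiles S.p.A. → Ironwood Ventures LLC → Halcyon Realty LP (R3): 100% × 20% × 80% × 20% = 3.2% of Orion Services GmbH.
Aggregating (R2): 0.42% + 3.2% = 3.62%.

3.62%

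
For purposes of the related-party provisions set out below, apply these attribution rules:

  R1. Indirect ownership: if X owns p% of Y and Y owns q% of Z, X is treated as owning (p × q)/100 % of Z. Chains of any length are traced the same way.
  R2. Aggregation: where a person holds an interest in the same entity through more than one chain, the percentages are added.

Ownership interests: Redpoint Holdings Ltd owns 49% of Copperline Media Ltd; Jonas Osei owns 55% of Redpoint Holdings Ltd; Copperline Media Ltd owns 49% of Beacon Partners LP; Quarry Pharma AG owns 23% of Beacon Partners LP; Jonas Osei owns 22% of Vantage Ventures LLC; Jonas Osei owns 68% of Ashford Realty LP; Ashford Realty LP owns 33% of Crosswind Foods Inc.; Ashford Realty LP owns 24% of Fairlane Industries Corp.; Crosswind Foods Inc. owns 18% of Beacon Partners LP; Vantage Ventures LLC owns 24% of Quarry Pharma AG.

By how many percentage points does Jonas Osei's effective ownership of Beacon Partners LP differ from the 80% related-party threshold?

61.5409

Chain via Vantage Ventures LLC → Quarry Pharma AG (R1): 22% × 24% × 23% = 1.2144% of Beacon Partners LP.
Chain via Ashford Realty LP → Crosswind Foods Inc. (R1): 68% × 33% × 18% = 4.0392% of Beacon Partners LP.
Chain via Redpoint Holdings Ltd → Copperline Media Ltd (R1): 55% × 49% × 49% = 13.2055% of Beacon Partners LP.
Aggregating (R2): 1.2144% + 4.0392% + 13.2055% = 18.4591%.
18.4591% falls short of the 80% threshold by 61.5409 percentage points.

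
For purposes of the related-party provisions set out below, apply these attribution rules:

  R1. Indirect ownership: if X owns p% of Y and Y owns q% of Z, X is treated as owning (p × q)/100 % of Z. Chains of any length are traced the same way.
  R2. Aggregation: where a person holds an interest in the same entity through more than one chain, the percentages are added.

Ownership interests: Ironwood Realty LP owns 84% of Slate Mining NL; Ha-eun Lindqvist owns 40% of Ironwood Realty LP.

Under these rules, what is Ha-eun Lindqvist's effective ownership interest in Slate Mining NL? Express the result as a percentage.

Chain via Ironwood Realty LP (R1): 40% × 84% = 33.6% of Slate Mining NL.

33.6%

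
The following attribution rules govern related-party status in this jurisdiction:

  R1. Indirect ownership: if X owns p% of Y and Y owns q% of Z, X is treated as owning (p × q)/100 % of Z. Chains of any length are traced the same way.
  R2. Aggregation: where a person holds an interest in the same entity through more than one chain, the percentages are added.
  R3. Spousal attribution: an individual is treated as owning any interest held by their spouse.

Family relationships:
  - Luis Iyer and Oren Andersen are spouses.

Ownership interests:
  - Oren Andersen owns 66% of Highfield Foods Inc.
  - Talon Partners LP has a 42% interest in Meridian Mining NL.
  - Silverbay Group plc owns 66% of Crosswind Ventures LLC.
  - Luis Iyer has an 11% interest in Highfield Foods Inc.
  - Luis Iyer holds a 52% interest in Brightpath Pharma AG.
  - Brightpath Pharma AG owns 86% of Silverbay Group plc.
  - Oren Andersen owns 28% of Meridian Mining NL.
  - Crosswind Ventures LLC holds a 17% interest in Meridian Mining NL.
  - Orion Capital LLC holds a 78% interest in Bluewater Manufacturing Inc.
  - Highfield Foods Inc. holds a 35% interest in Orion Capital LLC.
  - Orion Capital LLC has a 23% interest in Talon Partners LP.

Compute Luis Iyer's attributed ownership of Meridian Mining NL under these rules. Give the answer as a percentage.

By spousal attribution (R3), Luis Iyer is treated as also owning Oren Andersen's interest in Highfield Foods Inc, giving 11% + 66% = 77%.
By spousal attribution (R3), Luis Iyer is treated as owning Oren Andersen's 28% interest in Meridian Mining NL.
Chain via Highfield Foods Inc. → Orion Capital LLC → Talon Partners LP (R1): 77% × 35% × 23% × 42% = 2.60337% of Meridian Mining NL.
Chain via Brightpath Pharma AG → Silverbay Group plc → Crosswind Ventures LLC (R1): 52% × 86% × 66% × 17% = 5.017584% of Meridian Mining NL.
Direct interest in Meridian Mining NL: 28%.
Aggregating (R2): 2.60337% + 5.017584% + 28% = 35.620954%.

35.620954%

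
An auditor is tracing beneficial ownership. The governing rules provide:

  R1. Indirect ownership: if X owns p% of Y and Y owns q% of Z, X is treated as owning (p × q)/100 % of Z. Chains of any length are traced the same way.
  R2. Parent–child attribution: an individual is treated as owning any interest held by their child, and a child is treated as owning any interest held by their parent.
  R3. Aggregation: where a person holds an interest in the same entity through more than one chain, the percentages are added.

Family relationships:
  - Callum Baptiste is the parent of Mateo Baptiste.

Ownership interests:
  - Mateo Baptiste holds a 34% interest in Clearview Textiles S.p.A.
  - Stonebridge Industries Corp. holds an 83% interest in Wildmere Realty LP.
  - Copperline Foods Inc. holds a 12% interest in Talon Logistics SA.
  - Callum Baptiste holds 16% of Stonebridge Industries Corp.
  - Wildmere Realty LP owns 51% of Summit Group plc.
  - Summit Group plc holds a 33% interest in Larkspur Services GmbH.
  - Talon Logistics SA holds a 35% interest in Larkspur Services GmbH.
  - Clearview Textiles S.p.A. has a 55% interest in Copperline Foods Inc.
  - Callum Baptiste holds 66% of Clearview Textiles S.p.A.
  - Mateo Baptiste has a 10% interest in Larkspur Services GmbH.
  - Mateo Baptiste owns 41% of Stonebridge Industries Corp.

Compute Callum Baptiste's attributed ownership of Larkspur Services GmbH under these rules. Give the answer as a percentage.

20.272273%

By parent–child attribution (R2), Callum Baptiste is treated as also owning Mateo Baptiste's interest in Clearview Textiles S.p.A, giving 66% + 34% = 100%.
By parent–child attribution (R2), Callum Baptiste is treated as also owning Mateo Baptiste's interest in Stonebridge Industries Corp, giving 16% + 41% = 57%.
By parent–child attribution (R2), Callum Baptiste is treated as owning Mateo Baptiste's 10% interest in Larkspur Services GmbH.
Chain via Clearview Textiles S.p.A. → Copperline Foods Inc. → Talon Logistics SA (R1): 100% × 55% × 12% × 35% = 2.31% of Larkspur Services GmbH.
Chain via Stonebridge Industries Corp. → Wildmere Realty LP → Summit Group plc (R1): 57% × 83% × 51% × 33% = 7.962273% of Larkspur Services GmbH.
Direct interest in Larkspur Services GmbH: 10%.
Aggregating (R3): 2.31% + 7.962273% + 10% = 20.272273%.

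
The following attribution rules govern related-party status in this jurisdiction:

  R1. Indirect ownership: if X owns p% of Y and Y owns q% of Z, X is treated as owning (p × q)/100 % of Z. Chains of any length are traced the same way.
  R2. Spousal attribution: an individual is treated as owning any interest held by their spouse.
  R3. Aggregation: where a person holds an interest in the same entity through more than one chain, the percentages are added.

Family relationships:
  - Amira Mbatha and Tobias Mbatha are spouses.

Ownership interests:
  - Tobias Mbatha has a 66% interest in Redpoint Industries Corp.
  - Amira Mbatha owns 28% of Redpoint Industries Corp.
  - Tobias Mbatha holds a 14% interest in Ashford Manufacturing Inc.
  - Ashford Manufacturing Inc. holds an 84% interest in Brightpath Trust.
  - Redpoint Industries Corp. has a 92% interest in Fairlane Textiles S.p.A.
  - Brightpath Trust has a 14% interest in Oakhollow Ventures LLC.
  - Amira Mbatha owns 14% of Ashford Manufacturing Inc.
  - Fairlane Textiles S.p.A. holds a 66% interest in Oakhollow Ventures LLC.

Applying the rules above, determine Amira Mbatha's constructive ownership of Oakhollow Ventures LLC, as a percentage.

60.3696%

By spousal attribution (R2), Amira Mbatha is treated as also owning Tobias Mbatha's interest in Redpoint Industries Corp, giving 28% + 66% = 94%.
By spousal attribution (R2), Amira Mbatha is treated as also owning Tobias Mbatha's interest in Ashford Manufacturing Inc, giving 14% + 14% = 28%.
Chain via Redpoint Industries Corp. → Fairlane Textiles S.p.A. (R1): 94% × 92% × 66% = 57.0768% of Oakhollow Ventures LLC.
Chain via Ashford Manufacturing Inc. → Brightpath Trust (R1): 28% × 84% × 14% = 3.2928% of Oakhollow Ventures LLC.
Aggregating (R3): 57.0768% + 3.2928% = 60.3696%.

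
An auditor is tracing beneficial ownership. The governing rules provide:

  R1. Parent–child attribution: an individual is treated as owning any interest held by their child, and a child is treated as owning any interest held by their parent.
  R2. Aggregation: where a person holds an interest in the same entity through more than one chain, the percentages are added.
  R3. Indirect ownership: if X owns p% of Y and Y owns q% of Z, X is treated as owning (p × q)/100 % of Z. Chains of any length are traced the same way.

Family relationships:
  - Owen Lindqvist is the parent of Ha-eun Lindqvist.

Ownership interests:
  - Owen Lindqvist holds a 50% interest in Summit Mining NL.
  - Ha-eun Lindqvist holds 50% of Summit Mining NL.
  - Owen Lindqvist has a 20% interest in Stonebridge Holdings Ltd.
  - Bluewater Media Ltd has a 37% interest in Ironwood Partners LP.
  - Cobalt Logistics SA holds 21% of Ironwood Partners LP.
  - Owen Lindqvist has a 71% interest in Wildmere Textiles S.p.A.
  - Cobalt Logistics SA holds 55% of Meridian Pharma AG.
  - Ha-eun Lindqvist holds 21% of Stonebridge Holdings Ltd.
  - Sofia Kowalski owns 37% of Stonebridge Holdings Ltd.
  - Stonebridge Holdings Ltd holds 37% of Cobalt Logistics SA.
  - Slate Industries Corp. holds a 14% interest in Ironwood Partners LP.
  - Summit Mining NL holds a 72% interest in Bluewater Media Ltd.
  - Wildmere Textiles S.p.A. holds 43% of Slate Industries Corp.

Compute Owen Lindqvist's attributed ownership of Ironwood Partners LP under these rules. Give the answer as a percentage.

34.0999%

By parent–child attribution (R1), Owen Lindqvist is treated as also owning Ha-eun Lindqvist's interest in Stonebridge Holdings Ltd, giving 20% + 21% = 41%.
By parent–child attribution (R1), Owen Lindqvist is treated as also owning Ha-eun Lindqvist's interest in Summit Mining NL, giving 50% + 50% = 100%.
Chain via Stonebridge Holdings Ltd → Cobalt Logistics SA (R3): 41% × 37% × 21% = 3.1857% of Ironwood Partners LP.
Chain via Summit Mining NL → Bluewater Media Ltd (R3): 100% × 72% × 37% = 26.64% of Ironwood Partners LP.
Chain via Wildmere Textiles S.p.A. → Slate Industries Corp. (R3): 71% × 43% × 14% = 4.2742% of Ironwood Partners LP.
Aggregating (R2): 3.1857% + 26.64% + 4.2742% = 34.0999%.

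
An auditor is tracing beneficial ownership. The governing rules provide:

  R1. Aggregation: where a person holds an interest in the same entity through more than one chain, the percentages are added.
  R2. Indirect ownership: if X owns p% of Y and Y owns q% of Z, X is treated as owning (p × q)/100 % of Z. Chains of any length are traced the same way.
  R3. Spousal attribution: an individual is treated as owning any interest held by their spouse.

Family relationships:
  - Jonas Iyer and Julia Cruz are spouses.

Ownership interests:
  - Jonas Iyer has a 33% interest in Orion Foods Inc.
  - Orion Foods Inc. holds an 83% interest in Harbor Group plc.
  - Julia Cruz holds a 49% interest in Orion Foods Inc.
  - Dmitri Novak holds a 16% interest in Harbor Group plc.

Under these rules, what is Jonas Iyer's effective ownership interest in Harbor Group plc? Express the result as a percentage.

68.06%

By spousal attribution (R3), Jonas Iyer is treated as also owning Julia Cruz's interest in Orion Foods Inc, giving 33% + 49% = 82%.
Chain via Orion Foods Inc. (R2): 82% × 83% = 68.06% of Harbor Group plc.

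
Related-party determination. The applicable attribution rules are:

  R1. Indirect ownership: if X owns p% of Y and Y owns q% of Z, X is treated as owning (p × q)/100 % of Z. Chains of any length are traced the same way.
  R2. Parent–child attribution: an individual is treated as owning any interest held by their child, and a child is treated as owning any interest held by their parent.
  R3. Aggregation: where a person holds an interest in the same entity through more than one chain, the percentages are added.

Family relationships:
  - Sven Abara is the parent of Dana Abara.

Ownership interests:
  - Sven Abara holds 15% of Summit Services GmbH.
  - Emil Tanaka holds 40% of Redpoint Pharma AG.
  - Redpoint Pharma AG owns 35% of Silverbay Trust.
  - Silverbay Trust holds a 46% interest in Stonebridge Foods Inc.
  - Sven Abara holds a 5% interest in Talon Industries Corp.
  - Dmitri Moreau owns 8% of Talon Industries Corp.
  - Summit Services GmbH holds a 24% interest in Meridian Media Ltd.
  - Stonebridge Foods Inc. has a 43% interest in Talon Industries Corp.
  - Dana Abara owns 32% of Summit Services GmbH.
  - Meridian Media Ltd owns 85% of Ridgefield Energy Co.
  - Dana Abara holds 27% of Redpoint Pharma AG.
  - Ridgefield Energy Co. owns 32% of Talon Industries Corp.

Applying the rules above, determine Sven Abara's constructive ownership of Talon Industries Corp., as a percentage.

By parent–child attribution (R2), Sven Abara is treated as also owning Dana Abara's interest in Summit Services GmbH, giving 15% + 32% = 47%.
By parent–child attribution (R2), Sven Abara is treated as owning Dana Abara's 27% interest in Redpoint Pharma AG.
Chain via Summit Services GmbH → Meridian Media Ltd → Ridgefield Energy Co. (R1): 47% × 24% × 85% × 32% = 3.06816% of Talon Industries Corp.
Direct interest in Talon Industries Corp: 5%.
Chain via Redpoint Pharma AG → Silverbay Trust → Stonebridge Foods Inc. (R1): 27% × 35% × 46% × 43% = 1.86921% of Talon Industries Corp.
Aggregating (R3): 3.06816% + 5% + 1.86921% = 9.93737%.

9.93737%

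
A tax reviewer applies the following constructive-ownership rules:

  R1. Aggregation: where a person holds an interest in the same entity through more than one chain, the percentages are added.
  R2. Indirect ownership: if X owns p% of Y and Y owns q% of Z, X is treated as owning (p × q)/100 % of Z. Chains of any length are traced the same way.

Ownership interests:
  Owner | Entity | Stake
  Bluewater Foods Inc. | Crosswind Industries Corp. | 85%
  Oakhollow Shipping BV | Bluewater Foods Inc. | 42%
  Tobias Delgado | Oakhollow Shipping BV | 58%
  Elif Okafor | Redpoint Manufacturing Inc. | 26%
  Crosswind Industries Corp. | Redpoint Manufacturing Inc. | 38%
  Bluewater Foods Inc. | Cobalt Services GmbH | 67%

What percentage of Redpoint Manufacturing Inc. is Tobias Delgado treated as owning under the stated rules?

Chain via Oakhollow Shipping BV → Bluewater Foods Inc. → Crosswind Industries Corp. (R2): 58% × 42% × 85% × 38% = 7.86828% of Redpoint Manufacturing Inc.

7.86828%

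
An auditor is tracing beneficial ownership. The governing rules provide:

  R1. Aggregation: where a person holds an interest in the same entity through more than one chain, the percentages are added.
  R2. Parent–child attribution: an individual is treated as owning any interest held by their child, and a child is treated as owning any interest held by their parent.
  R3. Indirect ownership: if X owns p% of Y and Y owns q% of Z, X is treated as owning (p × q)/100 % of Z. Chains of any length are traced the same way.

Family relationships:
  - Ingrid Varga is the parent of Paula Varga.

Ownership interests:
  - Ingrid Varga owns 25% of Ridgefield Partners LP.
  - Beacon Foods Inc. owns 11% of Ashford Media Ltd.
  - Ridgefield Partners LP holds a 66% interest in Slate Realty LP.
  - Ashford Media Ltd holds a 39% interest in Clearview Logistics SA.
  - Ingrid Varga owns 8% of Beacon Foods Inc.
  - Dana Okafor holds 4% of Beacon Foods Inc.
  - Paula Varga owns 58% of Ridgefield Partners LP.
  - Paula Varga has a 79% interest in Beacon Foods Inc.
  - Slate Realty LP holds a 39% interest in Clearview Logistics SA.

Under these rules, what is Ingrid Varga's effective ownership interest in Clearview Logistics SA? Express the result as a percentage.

By parent–child attribution (R2), Ingrid Varga is treated as also owning Paula Varga's interest in Beacon Foods Inc, giving 8% + 79% = 87%.
By parent–child attribution (R2), Ingrid Varga is treated as also owning Paula Varga's interest in Ridgefield Partners LP, giving 25% + 58% = 83%.
Chain via Beacon Foods Inc. → Ashford Media Ltd (R3): 87% × 11% × 39% = 3.7323% of Clearview Logistics SA.
Chain via Ridgefield Partners LP → Slate Realty LP (R3): 83% × 66% × 39% = 21.3642% of Clearview Logistics SA.
Aggregating (R1): 3.7323% + 21.3642% = 25.0965%.

25.0965%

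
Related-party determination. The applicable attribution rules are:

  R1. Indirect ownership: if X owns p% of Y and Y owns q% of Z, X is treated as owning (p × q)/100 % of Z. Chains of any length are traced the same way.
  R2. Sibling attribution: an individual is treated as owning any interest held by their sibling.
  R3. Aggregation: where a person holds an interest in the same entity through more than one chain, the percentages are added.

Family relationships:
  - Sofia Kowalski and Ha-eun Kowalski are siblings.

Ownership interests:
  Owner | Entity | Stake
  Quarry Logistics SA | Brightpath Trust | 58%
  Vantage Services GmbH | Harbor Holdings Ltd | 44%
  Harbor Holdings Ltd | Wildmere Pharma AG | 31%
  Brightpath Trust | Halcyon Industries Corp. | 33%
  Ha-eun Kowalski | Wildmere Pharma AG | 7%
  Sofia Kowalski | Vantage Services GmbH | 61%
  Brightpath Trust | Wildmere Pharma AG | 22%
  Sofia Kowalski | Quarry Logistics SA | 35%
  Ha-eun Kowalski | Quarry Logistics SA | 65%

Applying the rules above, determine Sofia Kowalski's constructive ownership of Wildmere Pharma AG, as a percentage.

28.0804%

By sibling attribution (R2), Sofia Kowalski is treated as also owning Ha-eun Kowalski's interest in Quarry Logistics SA, giving 35% + 65% = 100%.
By sibling attribution (R2), Sofia Kowalski is treated as owning Ha-eun Kowalski's 7% interest in Wildmere Pharma AG.
Chain via Quarry Logistics SA → Brightpath Trust (R1): 100% × 58% × 22% = 12.76% of Wildmere Pharma AG.
Chain via Vantage Services GmbH → Harbor Holdings Ltd (R1): 61% × 44% × 31% = 8.3204% of Wildmere Pharma AG.
Direct interest in Wildmere Pharma AG: 7%.
Aggregating (R3): 12.76% + 8.3204% + 7% = 28.0804%.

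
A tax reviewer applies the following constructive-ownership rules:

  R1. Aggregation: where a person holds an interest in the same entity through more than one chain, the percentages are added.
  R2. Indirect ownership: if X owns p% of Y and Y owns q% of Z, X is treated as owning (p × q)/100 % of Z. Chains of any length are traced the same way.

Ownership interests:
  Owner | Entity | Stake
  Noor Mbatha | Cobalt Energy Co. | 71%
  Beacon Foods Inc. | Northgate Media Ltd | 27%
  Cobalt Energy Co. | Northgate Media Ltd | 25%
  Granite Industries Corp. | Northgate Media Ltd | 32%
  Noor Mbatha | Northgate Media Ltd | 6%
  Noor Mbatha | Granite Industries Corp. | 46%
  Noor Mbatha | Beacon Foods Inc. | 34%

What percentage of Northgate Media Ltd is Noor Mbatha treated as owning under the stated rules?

47.65%

Chain via Beacon Foods Inc. (R2): 34% × 27% = 9.18% of Northgate Media Ltd.
Chain via Cobalt Energy Co. (R2): 71% × 25% = 17.75% of Northgate Media Ltd.
Chain via Granite Industries Corp. (R2): 46% × 32% = 14.72% of Northgate Media Ltd.
Direct interest in Northgate Media Ltd: 6%.
Aggregating (R1): 9.18% + 17.75% + 14.72% + 6% = 47.65%.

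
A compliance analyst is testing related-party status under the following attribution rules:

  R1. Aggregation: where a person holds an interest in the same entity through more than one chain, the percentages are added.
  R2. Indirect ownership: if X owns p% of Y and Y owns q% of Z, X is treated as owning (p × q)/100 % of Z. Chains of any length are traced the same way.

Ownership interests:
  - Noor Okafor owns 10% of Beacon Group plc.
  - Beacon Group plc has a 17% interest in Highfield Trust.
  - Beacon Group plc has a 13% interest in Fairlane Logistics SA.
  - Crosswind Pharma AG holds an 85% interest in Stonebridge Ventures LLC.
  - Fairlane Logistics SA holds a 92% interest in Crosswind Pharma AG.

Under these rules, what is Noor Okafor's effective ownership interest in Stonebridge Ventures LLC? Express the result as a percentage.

1.0166%

Chain via Beacon Group plc → Fairlane Logistics SA → Crosswind Pharma AG (R2): 10% × 13% × 92% × 85% = 1.0166% of Stonebridge Ventures LLC.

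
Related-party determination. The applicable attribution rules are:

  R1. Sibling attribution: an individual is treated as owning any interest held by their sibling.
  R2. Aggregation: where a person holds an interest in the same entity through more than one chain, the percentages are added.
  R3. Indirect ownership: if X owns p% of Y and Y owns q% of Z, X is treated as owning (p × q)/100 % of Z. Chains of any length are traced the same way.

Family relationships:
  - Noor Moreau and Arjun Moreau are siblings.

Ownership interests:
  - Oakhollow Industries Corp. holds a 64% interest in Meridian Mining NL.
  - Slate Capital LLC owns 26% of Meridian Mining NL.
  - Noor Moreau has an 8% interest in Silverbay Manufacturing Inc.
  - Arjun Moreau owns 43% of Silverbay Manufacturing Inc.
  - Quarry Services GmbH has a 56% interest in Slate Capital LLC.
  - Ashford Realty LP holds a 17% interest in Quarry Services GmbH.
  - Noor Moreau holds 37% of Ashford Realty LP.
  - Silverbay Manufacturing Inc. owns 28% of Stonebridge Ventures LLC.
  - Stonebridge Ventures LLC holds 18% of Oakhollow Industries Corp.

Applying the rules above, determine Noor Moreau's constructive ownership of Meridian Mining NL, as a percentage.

2.56088%

By sibling attribution (R1), Noor Moreau is treated as also owning Arjun Moreau's interest in Silverbay Manufacturing Inc, giving 8% + 43% = 51%.
Chain via Silverbay Manufacturing Inc. → Stonebridge Ventures LLC → Oakhollow Industries Corp. (R3): 51% × 28% × 18% × 64% = 1.645056% of Meridian Mining NL.
Chain via Ashford Realty LP → Quarry Services GmbH → Slate Capital LLC (R3): 37% × 17% × 56% × 26% = 0.915824% of Meridian Mining NL.
Aggregating (R2): 1.645056% + 0.915824% = 2.56088%.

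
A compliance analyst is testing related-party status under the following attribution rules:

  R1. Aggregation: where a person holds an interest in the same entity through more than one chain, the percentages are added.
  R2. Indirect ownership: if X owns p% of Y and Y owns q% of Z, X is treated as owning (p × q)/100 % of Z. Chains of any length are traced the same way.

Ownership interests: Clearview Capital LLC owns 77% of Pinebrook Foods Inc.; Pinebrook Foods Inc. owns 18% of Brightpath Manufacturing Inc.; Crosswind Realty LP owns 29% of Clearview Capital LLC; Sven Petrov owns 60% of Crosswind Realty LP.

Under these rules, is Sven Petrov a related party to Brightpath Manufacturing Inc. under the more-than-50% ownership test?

No

Chain via Crosswind Realty LP → Clearview Capital LLC → Pinebrook Foods Inc. (R2): 60% × 29% × 77% × 18% = 2.41164% of Brightpath Manufacturing Inc.
2.41164% does not exceed the 50% threshold, so Sven is not a related party to Brightpath Manufacturing Inc.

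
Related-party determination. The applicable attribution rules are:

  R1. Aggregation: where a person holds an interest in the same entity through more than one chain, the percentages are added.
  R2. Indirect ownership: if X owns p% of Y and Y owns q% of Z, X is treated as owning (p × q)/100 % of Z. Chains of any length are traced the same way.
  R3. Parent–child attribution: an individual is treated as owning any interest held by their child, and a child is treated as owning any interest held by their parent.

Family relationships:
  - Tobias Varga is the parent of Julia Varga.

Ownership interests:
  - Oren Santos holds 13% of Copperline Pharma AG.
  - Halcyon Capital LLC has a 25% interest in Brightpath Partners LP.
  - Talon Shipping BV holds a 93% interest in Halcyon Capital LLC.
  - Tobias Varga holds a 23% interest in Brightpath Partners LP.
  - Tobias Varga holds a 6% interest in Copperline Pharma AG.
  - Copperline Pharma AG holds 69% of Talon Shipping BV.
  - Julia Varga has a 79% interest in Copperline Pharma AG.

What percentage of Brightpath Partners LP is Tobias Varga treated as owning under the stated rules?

By parent–child attribution (R3), Tobias Varga is treated as also owning Julia Varga's interest in Copperline Pharma AG, giving 6% + 79% = 85%.
Chain via Copperline Pharma AG → Talon Shipping BV → Halcyon Capital LLC (R2): 85% × 69% × 93% × 25% = 13.636125% of Brightpath Partners LP.
Direct interest in Brightpath Partners LP: 23%.
Aggregating (R1): 13.636125% + 23% = 36.636125%.

36.636125%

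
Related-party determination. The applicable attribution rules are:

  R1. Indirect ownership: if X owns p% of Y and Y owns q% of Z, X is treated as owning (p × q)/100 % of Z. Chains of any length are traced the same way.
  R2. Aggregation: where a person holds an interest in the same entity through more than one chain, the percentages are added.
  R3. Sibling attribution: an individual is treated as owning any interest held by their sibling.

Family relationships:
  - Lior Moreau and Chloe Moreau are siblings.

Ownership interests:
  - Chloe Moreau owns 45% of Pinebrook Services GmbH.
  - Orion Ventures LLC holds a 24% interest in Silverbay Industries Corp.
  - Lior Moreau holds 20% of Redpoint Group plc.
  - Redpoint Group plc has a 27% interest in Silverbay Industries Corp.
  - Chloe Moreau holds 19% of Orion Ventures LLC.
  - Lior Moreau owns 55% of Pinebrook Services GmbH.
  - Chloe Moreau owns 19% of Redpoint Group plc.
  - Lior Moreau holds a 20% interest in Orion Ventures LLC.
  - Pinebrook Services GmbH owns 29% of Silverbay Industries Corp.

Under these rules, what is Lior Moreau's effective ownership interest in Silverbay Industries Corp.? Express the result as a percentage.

By sibling attribution (R3), Lior Moreau is treated as also owning Chloe Moreau's interest in Orion Ventures LLC, giving 20% + 19% = 39%.
By sibling attribution (R3), Lior Moreau is treated as also owning Chloe Moreau's interest in Redpoint Group plc, giving 20% + 19% = 39%.
By sibling attribution (R3), Lior Moreau is treated as also owning Chloe Moreau's interest in Pinebrook Services GmbH, giving 55% + 45% = 100%.
Chain via Orion Ventures LLC (R1): 39% × 24% = 9.36% of Silverbay Industries Corp.
Chain via Redpoint Group plc (R1): 39% × 27% = 10.53% of Silverbay Industries Corp.
Chain via Pinebrook Services GmbH (R1): 100% × 29% = 29% of Silverbay Industries Corp.
Aggregating (R2): 9.36% + 10.53% + 29% = 48.89%.

48.89%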